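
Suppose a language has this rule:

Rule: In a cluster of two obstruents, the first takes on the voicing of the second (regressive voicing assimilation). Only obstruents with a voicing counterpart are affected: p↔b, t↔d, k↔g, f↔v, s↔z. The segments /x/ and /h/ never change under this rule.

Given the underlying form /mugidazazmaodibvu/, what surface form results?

No segment of /mugidazazmaodibvu/ meets the structural description of the rule, so the form surfaces unchanged.

mugidazazmaodibvu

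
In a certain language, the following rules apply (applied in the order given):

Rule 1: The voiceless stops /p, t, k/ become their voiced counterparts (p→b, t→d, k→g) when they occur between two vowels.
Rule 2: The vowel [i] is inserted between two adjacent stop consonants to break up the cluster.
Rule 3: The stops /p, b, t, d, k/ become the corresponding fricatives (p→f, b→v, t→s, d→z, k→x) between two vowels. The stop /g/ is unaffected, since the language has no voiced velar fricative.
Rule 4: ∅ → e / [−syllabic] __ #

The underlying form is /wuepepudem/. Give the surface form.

wuevevuzeme

Rule 1 (intervocalic voicing): /p/ is a voiceless stop between vowels /e/ and /e/, so it voices to [b]. /p/ is a voiceless stop between vowels /e/ and /u/, so it voices to [b]. /wuepepudem/ → wuebebudem.
Rule 2 (stop-cluster i-epenthesis): no segment meets the environment; /wuebebudem/ is unchanged.
Rule 3 (intervocalic spirantization): /b/ is a stop between vowels /e/ and /e/, so it spirantizes to the fricative [v]. /b/ is a stop between vowels /e/ and /u/, so it spirantizes to the fricative [v]. /d/ is a stop between vowels /u/ and /e/, so it spirantizes to the fricative [z]. /wuebebudem/ → wuevevuzem.
Rule 4 (final e-epenthesis): the form ends in the consonant /m/, so [e] is inserted word-finally. /wuevevuzem/ → wuevevuzeme.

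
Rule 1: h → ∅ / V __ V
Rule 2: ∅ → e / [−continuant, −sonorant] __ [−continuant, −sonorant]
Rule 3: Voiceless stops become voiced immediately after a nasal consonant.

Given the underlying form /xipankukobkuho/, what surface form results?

xipangukobekuo

Rule 1 (intervocalic h-deletion): /h/ occurs between vowels /u/ and /o/, so it deletes. /xipankukobkuho/ → xipankukobkuo.
Rule 2 (stop-cluster e-epenthesis): /b/ and /k/ form a stop–stop cluster, so [e] is inserted between them. /xipankukobkuo/ → xipankukobekuo.
Rule 3 (post-nasal voicing): /k/ is a voiceless stop immediately after the nasal /n/, so it voices to [g]. /xipankukobekuo/ → xipangukobekuo.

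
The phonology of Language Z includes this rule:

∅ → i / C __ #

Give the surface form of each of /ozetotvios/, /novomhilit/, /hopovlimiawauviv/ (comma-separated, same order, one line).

/ozetotvios/: the form ends in the consonant /s/, so [i] is inserted word-finally. → [ozetotviosi].
/novomhilit/: the form ends in the consonant /t/, so [i] is inserted word-finally. → [novomhiliti].
/hopovlimiawauviv/: the form ends in the consonant /v/, so [i] is inserted word-finally. → [hopovlimiawauvivi].

ozetotviosi, novomhiliti, hopovlimiawauvivi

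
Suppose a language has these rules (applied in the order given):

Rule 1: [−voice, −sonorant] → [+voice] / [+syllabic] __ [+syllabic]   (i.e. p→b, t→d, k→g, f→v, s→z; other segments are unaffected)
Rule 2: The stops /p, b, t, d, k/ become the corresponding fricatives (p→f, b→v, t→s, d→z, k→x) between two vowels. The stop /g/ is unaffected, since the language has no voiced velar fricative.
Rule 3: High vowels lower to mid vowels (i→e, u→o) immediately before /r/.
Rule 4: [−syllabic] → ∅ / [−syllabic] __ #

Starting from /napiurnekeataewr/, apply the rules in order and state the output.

Rule 1 (intervocalic voicing): /p/ is a voiceless obstruent between vowels /a/ and /i/, so it voices to [b]. /k/ is a voiceless obstruent between vowels /e/ and /e/, so it voices to [g]. /t/ is a voiceless obstruent between vowels /a/ and /a/, so it voices to [d]. /napiurnekeataewr/ → nabiurnegeadaewr.
Rule 2 (intervocalic spirantization): /b/ is a stop between vowels /a/ and /i/, so it spirantizes to the fricative [v]. /d/ is a stop between vowels /a/ and /a/, so it spirantizes to the fricative [z]. /nabiurnegeadaewr/ → naviurnegeazaewr.
Rule 3 (pre-rhotic lowering): /u/ is a high vowel immediately before /r/, so it lowers to [o]. /naviurnegeazaewr/ → naviornegeazaewr.
Rule 4 (final cluster simplification): /r/ is the second consonant of a word-final cluster /wr/, so it deletes. /naviornegeazaewr/ → naviornegeazaew.

naviornegeazaew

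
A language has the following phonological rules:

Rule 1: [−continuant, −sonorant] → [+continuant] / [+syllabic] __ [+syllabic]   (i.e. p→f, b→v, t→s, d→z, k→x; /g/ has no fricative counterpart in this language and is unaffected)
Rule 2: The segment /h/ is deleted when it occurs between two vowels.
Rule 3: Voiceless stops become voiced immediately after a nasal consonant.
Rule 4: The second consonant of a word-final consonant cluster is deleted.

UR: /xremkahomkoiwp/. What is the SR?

xremgaomgoiw

Rule 1 (intervocalic spirantization): no segment meets the environment; /xremkahomkoiwp/ is unchanged.
Rule 2 (intervocalic h-deletion): /h/ occurs between vowels /a/ and /o/, so it deletes. /xremkahomkoiwp/ → xremkaomkoiwp.
Rule 3 (post-nasal voicing): /k/ is a voiceless stop immediately after the nasal /m/, so it voices to [g]. /k/ is a voiceless stop immediately after the nasal /m/, so it voices to [g]. /xremkaomkoiwp/ → xremgaomgoiwp.
Rule 4 (final cluster simplification): /p/ is the second consonant of a word-final cluster /wp/, so it deletes. /xremgaomgoiwp/ → xremgaomgoiw.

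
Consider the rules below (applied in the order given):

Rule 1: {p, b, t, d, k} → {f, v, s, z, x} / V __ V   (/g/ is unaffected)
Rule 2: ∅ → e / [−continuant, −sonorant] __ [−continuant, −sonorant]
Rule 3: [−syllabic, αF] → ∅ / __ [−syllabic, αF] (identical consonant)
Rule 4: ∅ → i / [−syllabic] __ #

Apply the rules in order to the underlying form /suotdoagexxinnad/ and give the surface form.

suotedoagexinadi

Rule 1 (intervocalic spirantization): no segment meets the environment; /suotdoagexxinnad/ is unchanged.
Rule 2 (stop-cluster e-epenthesis): /t/ and /d/ form a stop–stop cluster, so [e] is inserted between them. /suotdoagexxinnad/ → suotedoagexxinnad.
Rule 3 (degemination): /xx/ is a geminate; the first /x/ deletes. /nn/ is a geminate; the first /n/ deletes. /suotedoagexxinnad/ → suotedoagexinad.
Rule 4 (final i-epenthesis): the form ends in the consonant /d/, so [i] is inserted word-finally. /suotedoagexinad/ → suotedoagexinadi.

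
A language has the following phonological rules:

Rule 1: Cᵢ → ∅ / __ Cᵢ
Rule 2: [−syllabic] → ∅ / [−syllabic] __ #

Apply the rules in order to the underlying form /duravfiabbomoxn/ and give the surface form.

duravfiabomox

Rule 1 (degemination): /bb/ is a geminate; the first /b/ deletes. /duravfiabbomoxn/ → duravfiabomoxn.
Rule 2 (final cluster simplification): /n/ is the second consonant of a word-final cluster /xn/, so it deletes. /duravfiabomoxn/ → duravfiabomox.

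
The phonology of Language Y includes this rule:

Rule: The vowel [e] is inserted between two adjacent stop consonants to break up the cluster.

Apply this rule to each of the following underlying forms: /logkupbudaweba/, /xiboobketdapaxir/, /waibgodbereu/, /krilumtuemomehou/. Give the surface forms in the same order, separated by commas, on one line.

/logkupbudaweba/: /g/ and /k/ form a stop–stop cluster, so [e] is inserted between them. /p/ and /b/ form a stop–stop cluster, so [e] is inserted between them. → [logekupebudaweba].
/xiboobketdapaxir/: /b/ and /k/ form a stop–stop cluster, so [e] is inserted between them. /t/ and /d/ form a stop–stop cluster, so [e] is inserted between them. → [xiboobeketedapaxir].
/waibgodbereu/: /b/ and /g/ form a stop–stop cluster, so [e] is inserted between them. /d/ and /b/ form a stop–stop cluster, so [e] is inserted between them. → [waibegodebereu].
/krilumtuemomehou/: the rule's environment is not met; surfaces unchanged as [krilumtuemomehou].

logekupebudaweba, xiboobeketedapaxir, waibegodebereu, krilumtuemomehou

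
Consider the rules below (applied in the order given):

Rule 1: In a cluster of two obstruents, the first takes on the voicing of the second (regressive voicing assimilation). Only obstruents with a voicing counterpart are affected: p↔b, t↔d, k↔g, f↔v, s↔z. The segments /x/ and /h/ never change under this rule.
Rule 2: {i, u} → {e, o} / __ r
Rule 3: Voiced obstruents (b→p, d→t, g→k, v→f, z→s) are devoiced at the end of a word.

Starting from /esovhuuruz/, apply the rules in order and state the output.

Rule 1 (regressive voicing assimilation): /v/ precedes the voiceless obstruent /h/, so it devoices to [f] by assimilation. /esovhuuruz/ → esofhuuruz.
Rule 2 (pre-rhotic lowering): /u/ is a high vowel immediately before /r/, so it lowers to [o]. /esofhuuruz/ → esofhuoruz.
Rule 3 (final devoicing): /z/ is a voiced obstruent in word-final position, so it devoices to [s]. /esofhuoruz/ → esofhuorus.

esofhuorus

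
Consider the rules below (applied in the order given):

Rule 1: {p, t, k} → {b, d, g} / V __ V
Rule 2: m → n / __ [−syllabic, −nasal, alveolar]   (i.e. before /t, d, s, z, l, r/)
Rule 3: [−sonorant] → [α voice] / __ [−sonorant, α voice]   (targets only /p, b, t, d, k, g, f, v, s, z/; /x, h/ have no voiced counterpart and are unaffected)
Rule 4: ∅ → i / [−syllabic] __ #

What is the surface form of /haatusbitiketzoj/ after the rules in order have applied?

Rule 1 (intervocalic voicing): /t/ is a voiceless stop between vowels /a/ and /u/, so it voices to [d]. /t/ is a voiceless stop between vowels /i/ and /i/, so it voices to [d]. /k/ is a voiceless stop between vowels /i/ and /e/, so it voices to [g]. /haatusbitiketzoj/ → haadusbidigetzoj.
Rule 2 (nasal place assimilation): no segment meets the environment; /haadusbidigetzoj/ is unchanged.
Rule 3 (regressive voicing assimilation): /s/ precedes the voiced obstruent /b/, so it voices to [z] by assimilation. /t/ precedes the voiced obstruent /z/, so it voices to [d] by assimilation. /haadusbidigetzoj/ → haaduzbidigedzoj.
Rule 4 (final i-epenthesis): the form ends in the consonant /j/, so [i] is inserted word-finally. /haaduzbidigedzoj/ → haaduzbidigedzoji.

haaduzbidigedzoji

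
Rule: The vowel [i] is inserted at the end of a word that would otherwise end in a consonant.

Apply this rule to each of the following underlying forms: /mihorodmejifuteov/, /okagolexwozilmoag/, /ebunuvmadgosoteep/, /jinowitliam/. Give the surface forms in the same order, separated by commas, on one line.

/mihorodmejifuteov/: the form ends in the consonant /v/, so [i] is inserted word-finally. → [mihorodmejifuteovi].
/okagolexwozilmoag/: the form ends in the consonant /g/, so [i] is inserted word-finally. → [okagolexwozilmoagi].
/ebunuvmadgosoteep/: the form ends in the consonant /p/, so [i] is inserted word-finally. → [ebunuvmadgosoteepi].
/jinowitliam/: the form ends in the consonant /m/, so [i] is inserted word-finally. → [jinowitliami].

mihorodmejifuteovi, okagolexwozilmoagi, ebunuvmadgosoteepi, jinowitliami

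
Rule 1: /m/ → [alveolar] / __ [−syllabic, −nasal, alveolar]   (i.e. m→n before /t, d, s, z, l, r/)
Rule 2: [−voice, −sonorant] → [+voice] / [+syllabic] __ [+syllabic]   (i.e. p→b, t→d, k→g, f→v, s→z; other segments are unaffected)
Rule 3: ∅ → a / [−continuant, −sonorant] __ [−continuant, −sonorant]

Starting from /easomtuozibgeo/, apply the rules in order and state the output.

eazontuozibageo

Rule 1 (nasal place assimilation): /m/ precedes the alveolar consonant /t/, so it assimilates in place to [n]. /easomtuozibgeo/ → easontuozibgeo.
Rule 2 (intervocalic voicing): /s/ is a voiceless obstruent between vowels /a/ and /o/, so it voices to [z]. /easontuozibgeo/ → eazontuozibgeo.
Rule 3 (stop-cluster a-epenthesis): /b/ and /g/ form a stop–stop cluster, so [a] is inserted between them. /eazontuozibgeo/ → eazontuozibageo.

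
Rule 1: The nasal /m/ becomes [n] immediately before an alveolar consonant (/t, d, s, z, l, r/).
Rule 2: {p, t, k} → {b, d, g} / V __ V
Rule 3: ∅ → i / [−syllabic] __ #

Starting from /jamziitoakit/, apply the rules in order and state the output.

janziidoagiti

Rule 1 (nasal place assimilation): /m/ precedes the alveolar consonant /z/, so it assimilates in place to [n]. /jamziitoakit/ → janziitoakit.
Rule 2 (intervocalic voicing): /t/ is a voiceless stop between vowels /i/ and /o/, so it voices to [d]. /k/ is a voiceless stop between vowels /a/ and /i/, so it voices to [g]. /janziitoakit/ → janziidoagit.
Rule 3 (final i-epenthesis): the form ends in the consonant /t/, so [i] is inserted word-finally. /janziidoagit/ → janziidoagiti.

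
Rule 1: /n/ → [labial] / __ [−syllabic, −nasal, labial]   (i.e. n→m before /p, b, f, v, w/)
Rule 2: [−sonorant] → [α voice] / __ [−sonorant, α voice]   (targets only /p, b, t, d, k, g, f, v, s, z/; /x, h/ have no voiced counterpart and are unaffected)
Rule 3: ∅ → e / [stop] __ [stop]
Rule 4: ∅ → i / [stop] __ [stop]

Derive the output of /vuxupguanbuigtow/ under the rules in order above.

vuxubeguambuiketow

Rule 1 (nasal place assimilation): /n/ precedes the labial consonant /b/, so it assimilates in place to [m]. /vuxupguanbuigtow/ → vuxupguambuigtow.
Rule 2 (regressive voicing assimilation): /p/ precedes the voiced obstruent /g/, so it voices to [b] by assimilation. /g/ precedes the voiceless obstruent /t/, so it devoices to [k] by assimilation. /vuxupguambuigtow/ → vuxubguambuiktow.
Rule 3 (stop-cluster e-epenthesis): /b/ and /g/ form a stop–stop cluster, so [e] is inserted between them. /k/ and /t/ form a stop–stop cluster, so [e] is inserted between them. /vuxubguambuiktow/ → vuxubeguambuiketow.
Rule 4 (stop-cluster i-epenthesis): no segment meets the environment; /vuxubeguambuiketow/ is unchanged.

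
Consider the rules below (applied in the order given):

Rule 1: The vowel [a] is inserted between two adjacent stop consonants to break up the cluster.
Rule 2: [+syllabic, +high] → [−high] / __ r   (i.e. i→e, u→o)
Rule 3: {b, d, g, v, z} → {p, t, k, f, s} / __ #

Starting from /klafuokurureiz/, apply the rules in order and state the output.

Rule 1 (stop-cluster a-epenthesis): no segment meets the environment; /klafuokurureiz/ is unchanged.
Rule 2 (pre-rhotic lowering): /u/ is a high vowel immediately before /r/, so it lowers to [o]. /u/ is a high vowel immediately before /r/, so it lowers to [o]. /klafuokurureiz/ → klafuokororeiz.
Rule 3 (final devoicing): /z/ is a voiced obstruent in word-final position, so it devoices to [s]. /klafuokororeiz/ → klafuokororeis.

klafuokororeis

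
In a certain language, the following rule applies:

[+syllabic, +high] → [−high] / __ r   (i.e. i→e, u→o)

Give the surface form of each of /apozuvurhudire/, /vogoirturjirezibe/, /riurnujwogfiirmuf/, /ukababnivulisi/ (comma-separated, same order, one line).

apozuvorhudere, vogoertorjerezibe, riornujwogfiermuf, ukababnivulisi

/apozuvurhudire/: /u/ is a high vowel immediately before /r/, so it lowers to [o]. /i/ is a high vowel immediately before /r/, so it lowers to [e]. → [apozuvorhudere].
/vogoirturjirezibe/: /i/ is a high vowel immediately before /r/, so it lowers to [e]. /u/ is a high vowel immediately before /r/, so it lowers to [o]. /i/ is a high vowel immediately before /r/, so it lowers to [e]. → [vogoertorjerezibe].
/riurnujwogfiirmuf/: /u/ is a high vowel immediately before /r/, so it lowers to [o]. /i/ is a high vowel immediately before /r/, so it lowers to [e]. → [riornujwogfiermuf].
/ukababnivulisi/: the rule's environment is not met; surfaces unchanged as [ukababnivulisi].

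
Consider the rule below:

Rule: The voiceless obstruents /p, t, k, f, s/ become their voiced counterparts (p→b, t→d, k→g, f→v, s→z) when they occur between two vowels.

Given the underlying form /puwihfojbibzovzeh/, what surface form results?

No segment of /puwihfojbibzovzeh/ meets the structural description of the rule, so the form surfaces unchanged.

puwihfojbibzovzeh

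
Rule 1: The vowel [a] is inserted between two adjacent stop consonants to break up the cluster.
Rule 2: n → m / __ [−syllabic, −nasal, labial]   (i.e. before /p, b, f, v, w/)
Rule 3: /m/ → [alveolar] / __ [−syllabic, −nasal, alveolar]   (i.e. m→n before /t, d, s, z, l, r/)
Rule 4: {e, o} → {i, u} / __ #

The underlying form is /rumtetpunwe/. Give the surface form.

runtetapumwi

Rule 1 (stop-cluster a-epenthesis): /t/ and /p/ form a stop–stop cluster, so [a] is inserted between them. /rumtetpunwe/ → rumtetapunwe.
Rule 2 (nasal place assimilation): /n/ precedes the labial consonant /w/, so it assimilates in place to [m]. /rumtetapunwe/ → rumtetapumwe.
Rule 3 (nasal place assimilation): /m/ precedes the alveolar consonant /t/, so it assimilates in place to [n]. /rumtetapumwe/ → runtetapumwe.
Rule 4 (final vowel raising): /e/ is a mid vowel in word-final position, so it raises to [i]. /runtetapumwe/ → runtetapumwi.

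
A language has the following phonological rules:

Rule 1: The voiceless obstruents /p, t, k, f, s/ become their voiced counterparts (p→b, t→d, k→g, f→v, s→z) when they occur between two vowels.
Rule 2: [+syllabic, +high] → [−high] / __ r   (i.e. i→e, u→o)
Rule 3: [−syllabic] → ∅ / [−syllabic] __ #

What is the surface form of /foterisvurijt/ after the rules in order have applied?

Rule 1 (intervocalic voicing): /t/ is a voiceless obstruent between vowels /o/ and /e/, so it voices to [d]. /foterisvurijt/ → foderisvurijt.
Rule 2 (pre-rhotic lowering): /u/ is a high vowel immediately before /r/, so it lowers to [o]. /foderisvurijt/ → foderisvorijt.
Rule 3 (final cluster simplification): /t/ is the second consonant of a word-final cluster /jt/, so it deletes. /foderisvorijt/ → foderisvorij.

foderisvorij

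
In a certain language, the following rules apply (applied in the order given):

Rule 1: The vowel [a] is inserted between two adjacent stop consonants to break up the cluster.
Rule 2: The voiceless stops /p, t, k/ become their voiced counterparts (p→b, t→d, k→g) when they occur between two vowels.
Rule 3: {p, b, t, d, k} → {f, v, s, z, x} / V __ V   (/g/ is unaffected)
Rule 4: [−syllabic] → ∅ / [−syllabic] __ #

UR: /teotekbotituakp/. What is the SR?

teozegavozizuagap

Rule 1 (stop-cluster a-epenthesis): /k/ and /b/ form a stop–stop cluster, so [a] is inserted between them. /k/ and /p/ form a stop–stop cluster, so [a] is inserted between them. /teotekbotituakp/ → teotekabotituakap.
Rule 2 (intervocalic voicing): /t/ is a voiceless stop between vowels /o/ and /e/, so it voices to [d]. /k/ is a voiceless stop between vowels /e/ and /a/, so it voices to [g]. /t/ is a voiceless stop between vowels /o/ and /i/, so it voices to [d]. /t/ is a voiceless stop between vowels /i/ and /u/, so it voices to [d]. /k/ is a voiceless stop between vowels /a/ and /a/, so it voices to [g]. /teotekabotituakap/ → teodegabodiduagap.
Rule 3 (intervocalic spirantization): /d/ is a stop between vowels /o/ and /e/, so it spirantizes to the fricative [z]. /b/ is a stop between vowels /a/ and /o/, so it spirantizes to the fricative [v]. /d/ is a stop between vowels /o/ and /i/, so it spirantizes to the fricative [z]. /d/ is a stop between vowels /i/ and /u/, so it spirantizes to the fricative [z]. /teodegabodiduagap/ → teozegavozizuagap.
Rule 4 (final cluster simplification): no segment meets the environment; /teozegavozizuagap/ is unchanged.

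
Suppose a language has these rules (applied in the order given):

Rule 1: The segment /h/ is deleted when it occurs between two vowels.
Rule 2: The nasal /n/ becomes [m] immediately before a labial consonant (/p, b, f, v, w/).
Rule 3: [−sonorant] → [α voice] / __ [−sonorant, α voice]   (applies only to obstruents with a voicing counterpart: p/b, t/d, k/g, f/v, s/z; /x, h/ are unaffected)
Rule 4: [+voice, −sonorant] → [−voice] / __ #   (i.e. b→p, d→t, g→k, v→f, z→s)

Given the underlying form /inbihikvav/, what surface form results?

imbiigvaf

Rule 1 (intervocalic h-deletion): /h/ occurs between vowels /i/ and /i/, so it deletes. /inbihikvav/ → inbiikvav.
Rule 2 (nasal place assimilation): /n/ precedes the labial consonant /b/, so it assimilates in place to [m]. /inbiikvav/ → imbiikvav.
Rule 3 (regressive voicing assimilation): /k/ precedes the voiced obstruent /v/, so it voices to [g] by assimilation. /imbiikvav/ → imbiigvav.
Rule 4 (final devoicing): /v/ is a voiced obstruent in word-final position, so it devoices to [f]. /imbiigvav/ → imbiigvaf.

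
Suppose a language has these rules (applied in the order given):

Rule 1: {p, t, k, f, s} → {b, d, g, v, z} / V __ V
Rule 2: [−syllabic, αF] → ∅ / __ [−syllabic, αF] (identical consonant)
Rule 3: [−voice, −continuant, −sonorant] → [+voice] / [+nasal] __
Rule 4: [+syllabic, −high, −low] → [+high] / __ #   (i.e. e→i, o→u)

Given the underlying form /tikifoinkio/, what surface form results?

Rule 1 (intervocalic voicing): /k/ is a voiceless obstruent between vowels /i/ and /i/, so it voices to [g]. /f/ is a voiceless obstruent between vowels /i/ and /o/, so it voices to [v]. /tikifoinkio/ → tigivoinkio.
Rule 2 (degemination): no segment meets the environment; /tigivoinkio/ is unchanged.
Rule 3 (post-nasal voicing): /k/ is a voiceless stop immediately after the nasal /n/, so it voices to [g]. /tigivoinkio/ → tigivoingio.
Rule 4 (final vowel raising): /o/ is a mid vowel in word-final position, so it raises to [u]. /tigivoingio/ → tigivoingiu.

tigivoingiu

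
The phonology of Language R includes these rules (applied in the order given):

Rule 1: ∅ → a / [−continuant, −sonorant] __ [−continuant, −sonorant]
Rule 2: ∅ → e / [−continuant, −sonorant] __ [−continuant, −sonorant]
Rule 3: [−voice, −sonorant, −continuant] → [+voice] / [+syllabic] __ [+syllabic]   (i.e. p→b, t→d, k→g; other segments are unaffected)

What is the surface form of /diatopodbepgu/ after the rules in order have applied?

Rule 1 (stop-cluster a-epenthesis): /d/ and /b/ form a stop–stop cluster, so [a] is inserted between them. /p/ and /g/ form a stop–stop cluster, so [a] is inserted between them. /diatopodbepgu/ → diatopodabepagu.
Rule 2 (stop-cluster e-epenthesis): no segment meets the environment; /diatopodabepagu/ is unchanged.
Rule 3 (intervocalic voicing): /t/ is a voiceless stop between vowels /a/ and /o/, so it voices to [d]. /p/ is a voiceless stop between vowels /o/ and /o/, so it voices to [b]. /p/ is a voiceless stop between vowels /e/ and /a/, so it voices to [b]. /diatopodabepagu/ → diadobodabebagu.

diadobodabebagu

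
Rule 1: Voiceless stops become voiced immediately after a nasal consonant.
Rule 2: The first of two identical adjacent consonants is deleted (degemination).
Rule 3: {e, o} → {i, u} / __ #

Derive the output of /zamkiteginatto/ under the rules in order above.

zamgiteginatu

Rule 1 (post-nasal voicing): /k/ is a voiceless stop immediately after the nasal /m/, so it voices to [g]. /zamkiteginatto/ → zamgiteginatto.
Rule 2 (degemination): /tt/ is a geminate; the first /t/ deletes. /zamgiteginatto/ → zamgiteginato.
Rule 3 (final vowel raising): /o/ is a mid vowel in word-final position, so it raises to [u]. /zamgiteginato/ → zamgiteginatu.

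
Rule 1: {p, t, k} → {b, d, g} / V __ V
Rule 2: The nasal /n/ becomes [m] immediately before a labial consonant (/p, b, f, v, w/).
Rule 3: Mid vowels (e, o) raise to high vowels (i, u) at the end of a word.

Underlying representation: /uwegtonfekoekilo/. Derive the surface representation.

uwegtomfegoegilu

Rule 1 (intervocalic voicing): /k/ is a voiceless stop between vowels /e/ and /o/, so it voices to [g]. /k/ is a voiceless stop between vowels /e/ and /i/, so it voices to [g]. /uwegtonfekoekilo/ → uwegtonfegoegilo.
Rule 2 (nasal place assimilation): /n/ precedes the labial consonant /f/, so it assimilates in place to [m]. /uwegtonfegoegilo/ → uwegtomfegoegilo.
Rule 3 (final vowel raising): /o/ is a mid vowel in word-final position, so it raises to [u]. /uwegtomfegoegilo/ → uwegtomfegoegilu.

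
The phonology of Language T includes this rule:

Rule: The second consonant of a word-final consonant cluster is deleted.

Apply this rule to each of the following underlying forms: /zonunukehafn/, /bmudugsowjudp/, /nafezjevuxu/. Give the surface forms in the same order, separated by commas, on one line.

/zonunukehafn/: /n/ is the second consonant of a word-final cluster /fn/, so it deletes. → [zonunukehaf].
/bmudugsowjudp/: /p/ is the second consonant of a word-final cluster /dp/, so it deletes. → [bmudugsowjud].
/nafezjevuxu/: the rule's environment is not met; surfaces unchanged as [nafezjevuxu].

zonunukehaf, bmudugsowjud, nafezjevuxu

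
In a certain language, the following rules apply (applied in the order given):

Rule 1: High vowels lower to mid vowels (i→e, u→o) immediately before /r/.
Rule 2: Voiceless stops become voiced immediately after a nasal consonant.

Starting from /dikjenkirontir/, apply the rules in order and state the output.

dikjengeronder

Rule 1 (pre-rhotic lowering): /i/ is a high vowel immediately before /r/, so it lowers to [e]. /i/ is a high vowel immediately before /r/, so it lowers to [e]. /dikjenkirontir/ → dikjenkeronter.
Rule 2 (post-nasal voicing): /k/ is a voiceless stop immediately after the nasal /n/, so it voices to [g]. /t/ is a voiceless stop immediately after the nasal /n/, so it voices to [d]. /dikjenkeronter/ → dikjengeronder.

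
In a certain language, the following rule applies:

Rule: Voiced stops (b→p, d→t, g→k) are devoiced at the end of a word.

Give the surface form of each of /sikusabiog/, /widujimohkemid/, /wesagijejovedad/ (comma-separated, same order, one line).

/sikusabiog/: /g/ is a voiced stop in word-final position, so it devoices to [k]. → [sikusabiok].
/widujimohkemid/: /d/ is a voiced stop in word-final position, so it devoices to [t]. → [widujimohkemit].
/wesagijejovedad/: /d/ is a voiced stop in word-final position, so it devoices to [t]. → [wesagijejovedat].

sikusabiok, widujimohkemit, wesagijejovedat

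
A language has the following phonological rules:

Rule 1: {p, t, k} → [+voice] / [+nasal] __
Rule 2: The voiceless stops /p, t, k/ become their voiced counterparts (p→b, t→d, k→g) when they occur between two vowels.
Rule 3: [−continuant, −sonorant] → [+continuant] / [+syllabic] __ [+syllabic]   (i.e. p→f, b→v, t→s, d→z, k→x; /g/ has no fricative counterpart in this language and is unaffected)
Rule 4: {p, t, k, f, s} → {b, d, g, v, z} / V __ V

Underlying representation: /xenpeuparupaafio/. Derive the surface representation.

Rule 1 (post-nasal voicing): /p/ is a voiceless stop immediately after the nasal /n/, so it voices to [b]. /xenpeuparupaafio/ → xenbeuparupaafio.
Rule 2 (intervocalic voicing): /p/ is a voiceless stop between vowels /u/ and /a/, so it voices to [b]. /p/ is a voiceless stop between vowels /u/ and /a/, so it voices to [b]. /xenbeuparupaafio/ → xenbeubarubaafio.
Rule 3 (intervocalic spirantization): /b/ is a stop between vowels /u/ and /a/, so it spirantizes to the fricative [v]. /b/ is a stop between vowels /u/ and /a/, so it spirantizes to the fricative [v]. /xenbeubarubaafio/ → xenbeuvaruvaafio.
Rule 4 (intervocalic voicing): /f/ is a voiceless obstruent between vowels /a/ and /i/, so it voices to [v]. /xenbeuvaruvaafio/ → xenbeuvaruvaavio.

xenbeuvaruvaavio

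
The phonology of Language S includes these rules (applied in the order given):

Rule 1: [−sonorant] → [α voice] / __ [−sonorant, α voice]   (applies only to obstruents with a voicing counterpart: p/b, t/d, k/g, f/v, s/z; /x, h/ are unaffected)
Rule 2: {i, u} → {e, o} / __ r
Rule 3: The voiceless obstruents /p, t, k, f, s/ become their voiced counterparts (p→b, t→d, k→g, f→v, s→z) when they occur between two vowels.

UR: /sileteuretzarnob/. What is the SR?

Rule 1 (regressive voicing assimilation): /t/ precedes the voiced obstruent /z/, so it voices to [d] by assimilation. /sileteuretzarnob/ → sileteuredzarnob.
Rule 2 (pre-rhotic lowering): /u/ is a high vowel immediately before /r/, so it lowers to [o]. /sileteuredzarnob/ → sileteoredzarnob.
Rule 3 (intervocalic voicing): /t/ is a voiceless obstruent between vowels /e/ and /e/, so it voices to [d]. /sileteoredzarnob/ → siledeoredzarnob.

siledeoredzarnob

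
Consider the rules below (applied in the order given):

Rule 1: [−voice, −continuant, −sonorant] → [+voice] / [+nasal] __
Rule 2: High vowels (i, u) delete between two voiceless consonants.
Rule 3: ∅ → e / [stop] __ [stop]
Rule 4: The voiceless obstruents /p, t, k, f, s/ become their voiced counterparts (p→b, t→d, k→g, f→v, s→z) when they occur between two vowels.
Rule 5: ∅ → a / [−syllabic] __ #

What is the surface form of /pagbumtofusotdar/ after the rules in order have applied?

pagebumdofsodedara

Rule 1 (post-nasal voicing): /t/ is a voiceless stop immediately after the nasal /m/, so it voices to [d]. /pagbumtofusotdar/ → pagbumdofusotdar.
Rule 2 (high vowel syncope): /u/ is a high vowel flanked by voiceless consonants /f/ and /s/, so it deletes. /pagbumdofusotdar/ → pagbumdofsotdar.
Rule 3 (stop-cluster e-epenthesis): /g/ and /b/ form a stop–stop cluster, so [e] is inserted between them. /t/ and /d/ form a stop–stop cluster, so [e] is inserted between them. /pagbumdofsotdar/ → pagebumdofsotedar.
Rule 4 (intervocalic voicing): /t/ is a voiceless obstruent between vowels /o/ and /e/, so it voices to [d]. /pagebumdofsotedar/ → pagebumdofsodedar.
Rule 5 (final a-epenthesis): the form ends in the consonant /r/, so [a] is inserted word-finally. /pagebumdofsodedar/ → pagebumdofsodedara.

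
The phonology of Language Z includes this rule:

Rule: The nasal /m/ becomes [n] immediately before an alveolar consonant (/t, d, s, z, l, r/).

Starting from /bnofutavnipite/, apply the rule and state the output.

bnofutavnipite

No segment of /bnofutavnipite/ meets the structural description of the rule, so the form surfaces unchanged.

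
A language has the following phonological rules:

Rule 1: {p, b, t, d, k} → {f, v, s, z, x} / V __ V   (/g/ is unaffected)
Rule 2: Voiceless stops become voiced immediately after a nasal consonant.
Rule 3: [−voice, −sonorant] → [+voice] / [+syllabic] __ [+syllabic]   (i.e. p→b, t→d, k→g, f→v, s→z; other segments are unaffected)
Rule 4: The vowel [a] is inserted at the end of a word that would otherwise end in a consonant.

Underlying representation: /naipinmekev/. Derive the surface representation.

naivinmexeva

Rule 1 (intervocalic spirantization): /p/ is a stop between vowels /i/ and /i/, so it spirantizes to the fricative [f]. /k/ is a stop between vowels /e/ and /e/, so it spirantizes to the fricative [x]. /naipinmekev/ → naifinmexev.
Rule 2 (post-nasal voicing): no segment meets the environment; /naifinmexev/ is unchanged.
Rule 3 (intervocalic voicing): /f/ is a voiceless obstruent between vowels /i/ and /i/, so it voices to [v]. /naifinmexev/ → naivinmexev.
Rule 4 (final a-epenthesis): the form ends in the consonant /v/, so [a] is inserted word-finally. /naivinmexev/ → naivinmexeva.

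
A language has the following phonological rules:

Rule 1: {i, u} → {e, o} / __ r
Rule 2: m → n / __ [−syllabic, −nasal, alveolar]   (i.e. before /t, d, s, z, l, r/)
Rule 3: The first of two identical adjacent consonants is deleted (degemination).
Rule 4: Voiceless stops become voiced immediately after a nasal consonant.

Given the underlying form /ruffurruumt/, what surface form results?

ruforuund

Rule 1 (pre-rhotic lowering): /u/ is a high vowel immediately before /r/, so it lowers to [o]. /ruffurruumt/ → rufforruumt.
Rule 2 (nasal place assimilation): /m/ precedes the alveolar consonant /t/, so it assimilates in place to [n]. /rufforruumt/ → rufforruunt.
Rule 3 (degemination): /ff/ is a geminate; the first /f/ deletes. /rr/ is a geminate; the first /r/ deletes. /rufforruunt/ → ruforuunt.
Rule 4 (post-nasal voicing): /t/ is a voiceless stop immediately after the nasal /n/, so it voices to [d]. /ruforuunt/ → ruforuund.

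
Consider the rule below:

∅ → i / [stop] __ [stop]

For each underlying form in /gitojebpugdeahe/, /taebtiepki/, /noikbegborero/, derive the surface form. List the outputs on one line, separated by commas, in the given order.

/gitojebpugdeahe/: /b/ and /p/ form a stop–stop cluster, so [i] is inserted between them. /g/ and /d/ form a stop–stop cluster, so [i] is inserted between them. → [gitojebipugideahe].
/taebtiepki/: /b/ and /t/ form a stop–stop cluster, so [i] is inserted between them. /p/ and /k/ form a stop–stop cluster, so [i] is inserted between them. → [taebitiepiki].
/noikbegborero/: /k/ and /b/ form a stop–stop cluster, so [i] is inserted between them. /g/ and /b/ form a stop–stop cluster, so [i] is inserted between them. → [noikibegiborero].

gitojebipugideahe, taebitiepiki, noikibegiborero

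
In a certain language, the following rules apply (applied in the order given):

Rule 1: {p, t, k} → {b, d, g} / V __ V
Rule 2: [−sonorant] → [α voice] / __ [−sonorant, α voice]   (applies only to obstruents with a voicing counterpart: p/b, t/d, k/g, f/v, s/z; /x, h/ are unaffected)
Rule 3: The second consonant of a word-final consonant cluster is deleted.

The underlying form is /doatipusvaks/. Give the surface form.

Rule 1 (intervocalic voicing): /t/ is a voiceless stop between vowels /a/ and /i/, so it voices to [d]. /p/ is a voiceless stop between vowels /i/ and /u/, so it voices to [b]. /doatipusvaks/ → doadibusvaks.
Rule 2 (regressive voicing assimilation): /s/ precedes the voiced obstruent /v/, so it voices to [z] by assimilation. /doadibusvaks/ → doadibuzvaks.
Rule 3 (final cluster simplification): /s/ is the second consonant of a word-final cluster /ks/, so it deletes. /doadibuzvaks/ → doadibuzvak.

doadibuzvak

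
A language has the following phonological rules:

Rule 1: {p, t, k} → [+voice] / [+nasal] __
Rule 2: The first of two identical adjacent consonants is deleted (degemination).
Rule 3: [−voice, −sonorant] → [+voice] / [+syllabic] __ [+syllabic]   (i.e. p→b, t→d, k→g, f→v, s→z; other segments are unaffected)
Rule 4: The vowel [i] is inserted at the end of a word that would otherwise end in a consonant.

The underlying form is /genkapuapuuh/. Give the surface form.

Rule 1 (post-nasal voicing): /k/ is a voiceless stop immediately after the nasal /n/, so it voices to [g]. /genkapuapuuh/ → gengapuapuuh.
Rule 2 (degemination): no segment meets the environment; /gengapuapuuh/ is unchanged.
Rule 3 (intervocalic voicing): /p/ is a voiceless obstruent between vowels /a/ and /u/, so it voices to [b]. /p/ is a voiceless obstruent between vowels /a/ and /u/, so it voices to [b]. /gengapuapuuh/ → gengabuabuuh.
Rule 4 (final i-epenthesis): the form ends in the consonant /h/, so [i] is inserted word-finally. /gengabuabuuh/ → gengabuabuuhi.

gengabuabuuhi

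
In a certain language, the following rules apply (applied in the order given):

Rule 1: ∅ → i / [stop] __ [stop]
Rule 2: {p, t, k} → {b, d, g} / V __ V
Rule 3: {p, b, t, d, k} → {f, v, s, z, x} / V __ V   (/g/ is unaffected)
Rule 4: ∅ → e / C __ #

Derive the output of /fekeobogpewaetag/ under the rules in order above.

fegeovogivewaezage

Rule 1 (stop-cluster i-epenthesis): /g/ and /p/ form a stop–stop cluster, so [i] is inserted between them. /fekeobogpewaetag/ → fekeobogipewaetag.
Rule 2 (intervocalic voicing): /k/ is a voiceless stop between vowels /e/ and /e/, so it voices to [g]. /p/ is a voiceless stop between vowels /i/ and /e/, so it voices to [b]. /t/ is a voiceless stop between vowels /e/ and /a/, so it voices to [d]. /fekeobogipewaetag/ → fegeobogibewaedag.
Rule 3 (intervocalic spirantization): /b/ is a stop between vowels /o/ and /o/, so it spirantizes to the fricative [v]. /b/ is a stop between vowels /i/ and /e/, so it spirantizes to the fricative [v]. /d/ is a stop between vowels /e/ and /a/, so it spirantizes to the fricative [z]. /fegeobogibewaedag/ → fegeovogivewaezag.
Rule 4 (final e-epenthesis): the form ends in the consonant /g/, so [e] is inserted word-finally. /fegeovogivewaezag/ → fegeovogivewaezage.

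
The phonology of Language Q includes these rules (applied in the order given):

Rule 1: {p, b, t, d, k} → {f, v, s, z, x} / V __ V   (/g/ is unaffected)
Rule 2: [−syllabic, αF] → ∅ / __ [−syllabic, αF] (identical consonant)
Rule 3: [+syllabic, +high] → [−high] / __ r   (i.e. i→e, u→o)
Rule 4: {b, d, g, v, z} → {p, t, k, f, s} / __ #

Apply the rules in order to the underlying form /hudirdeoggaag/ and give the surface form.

huzerdeogaak

Rule 1 (intervocalic spirantization): /d/ is a stop between vowels /u/ and /i/, so it spirantizes to the fricative [z]. /hudirdeoggaag/ → huzirdeoggaag.
Rule 2 (degemination): /gg/ is a geminate; the first /g/ deletes. /huzirdeoggaag/ → huzirdeogaag.
Rule 3 (pre-rhotic lowering): /i/ is a high vowel immediately before /r/, so it lowers to [e]. /huzirdeogaag/ → huzerdeogaag.
Rule 4 (final devoicing): /g/ is a voiced obstruent in word-final position, so it devoices to [k]. /huzerdeogaag/ → huzerdeogaak.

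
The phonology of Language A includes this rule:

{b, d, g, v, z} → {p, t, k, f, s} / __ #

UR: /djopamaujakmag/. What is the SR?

Scanning /djopamaujakmag/: /d/ at position 1 is not in the conditioning environment; /g/ is a voiced obstruent in word-final position, so it devoices to [k].
Result: [djopamaujakmak].

djopamaujakmak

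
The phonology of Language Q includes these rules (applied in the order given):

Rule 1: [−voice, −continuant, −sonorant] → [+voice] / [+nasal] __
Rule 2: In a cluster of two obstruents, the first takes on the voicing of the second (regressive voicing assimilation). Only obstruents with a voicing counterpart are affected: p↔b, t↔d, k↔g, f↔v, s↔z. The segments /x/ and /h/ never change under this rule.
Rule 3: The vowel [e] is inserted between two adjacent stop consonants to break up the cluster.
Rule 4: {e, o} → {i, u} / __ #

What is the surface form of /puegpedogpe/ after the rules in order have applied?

Rule 1 (post-nasal voicing): no segment meets the environment; /puegpedogpe/ is unchanged.
Rule 2 (regressive voicing assimilation): /g/ precedes the voiceless obstruent /p/, so it devoices to [k] by assimilation. /g/ precedes the voiceless obstruent /p/, so it devoices to [k] by assimilation. /puegpedogpe/ → puekpedokpe.
Rule 3 (stop-cluster e-epenthesis): /k/ and /p/ form a stop–stop cluster, so [e] is inserted between them. /k/ and /p/ form a stop–stop cluster, so [e] is inserted between them. /puekpedokpe/ → puekepedokepe.
Rule 4 (final vowel raising): /e/ is a mid vowel in word-final position, so it raises to [i]. /puekepedokepe/ → puekepedokepi.

puekepedokepi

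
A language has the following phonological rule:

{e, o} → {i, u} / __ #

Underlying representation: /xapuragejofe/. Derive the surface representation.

Scanning /xapuragejofe/: /e/ at position 8 is not in the conditioning environment; /o/ at position 10 is not in the conditioning environment; /e/ is a mid vowel in word-final position, so it raises to [i].
Result: [xapuragejofi].

xapuragejofi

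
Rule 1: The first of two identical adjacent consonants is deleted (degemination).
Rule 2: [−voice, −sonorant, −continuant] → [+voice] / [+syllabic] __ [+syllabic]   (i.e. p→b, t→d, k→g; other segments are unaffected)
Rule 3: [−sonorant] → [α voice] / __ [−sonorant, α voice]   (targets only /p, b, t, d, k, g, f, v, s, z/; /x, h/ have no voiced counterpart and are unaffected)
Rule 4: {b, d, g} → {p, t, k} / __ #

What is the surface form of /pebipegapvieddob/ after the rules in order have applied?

pebibegabviedop

Rule 1 (degemination): /dd/ is a geminate; the first /d/ deletes. /pebipegapvieddob/ → pebipegapviedob.
Rule 2 (intervocalic voicing): /p/ is a voiceless stop between vowels /i/ and /e/, so it voices to [b]. /pebipegapviedob/ → pebibegapviedob.
Rule 3 (regressive voicing assimilation): /p/ precedes the voiced obstruent /v/, so it voices to [b] by assimilation. /pebibegapviedob/ → pebibegabviedob.
Rule 4 (final devoicing): /b/ is a voiced stop in word-final position, so it devoices to [p]. /pebibegabviedob/ → pebibegabviedop.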